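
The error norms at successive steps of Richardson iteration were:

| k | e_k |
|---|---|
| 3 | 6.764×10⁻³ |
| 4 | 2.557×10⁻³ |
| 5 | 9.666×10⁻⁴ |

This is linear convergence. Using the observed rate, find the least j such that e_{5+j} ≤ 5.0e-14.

Rate ρ ≈ e_5/e_4 = 9.666×10⁻⁴/2.557×10⁻³ = 0.3780.
After j more steps, e_{5+j} ≈ 9.666×10⁻⁴·ρ^j; need ρ^j ≤ 5.0e-14/9.666×10⁻⁴ = 5.17277e-11.
j ≥ ln(5.17277e-11)/ln(0.3780) = -23.6850/-0.97286 = 24.346.
So 25 more iterations are needed.

25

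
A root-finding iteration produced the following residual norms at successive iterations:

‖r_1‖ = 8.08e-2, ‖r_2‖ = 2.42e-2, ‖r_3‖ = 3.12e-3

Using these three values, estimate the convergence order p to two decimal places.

p ≈ ln(‖r_3‖/‖r_2‖) / ln(‖r_2‖/‖r_1‖)
  = ln(3.12e-3/2.42e-2) / ln(2.42e-2/8.08e-2)
  = ln(0.128926) / ln(0.299505)
  = -2.04852 / -1.20562 ≈ 1.69914

1.70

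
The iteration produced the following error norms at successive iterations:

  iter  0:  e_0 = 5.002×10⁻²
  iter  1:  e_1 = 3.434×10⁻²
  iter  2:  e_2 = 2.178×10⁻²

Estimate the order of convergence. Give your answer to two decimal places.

p ≈ ln(e_2/e_1) / ln(e_1/e_0)
  = ln(2.178×10⁻²/3.434×10⁻²) / ln(3.434×10⁻²/5.002×10⁻²)
  = ln(0.634246) / ln(0.686525)
  = -0.45532 / -0.37611 ≈ 1.21060

1.21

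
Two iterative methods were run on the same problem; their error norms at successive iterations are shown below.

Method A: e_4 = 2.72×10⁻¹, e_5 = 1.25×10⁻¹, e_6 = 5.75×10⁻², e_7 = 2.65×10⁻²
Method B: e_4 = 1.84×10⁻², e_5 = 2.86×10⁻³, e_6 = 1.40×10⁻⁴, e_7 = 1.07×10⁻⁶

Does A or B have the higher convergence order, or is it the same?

B

Method A: p ≈ ln(2.65×10⁻²/5.75×10⁻²)/ln(5.75×10⁻²/1.25×10⁻¹) ≈ 1.00.
Method B: p ≈ ln(1.07×10⁻⁶/1.40×10⁻⁴)/ln(1.40×10⁻⁴/2.86×10⁻³) ≈ 1.62.
Method B has the higher order (≈1.6 vs ≈1.0).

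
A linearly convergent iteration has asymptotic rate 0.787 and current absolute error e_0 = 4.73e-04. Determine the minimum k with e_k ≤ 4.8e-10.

After k steps, e_k ≈ 4.73e-04·0.787^k.
Need 0.787^k ≤ 4.8e-10/4.73e-04 = 1.0148e-06.
k ≥ ln(1.0148e-06)/ln(0.787) = -13.8008/-0.23953 = 57.616.
Smallest integer k = 58.

58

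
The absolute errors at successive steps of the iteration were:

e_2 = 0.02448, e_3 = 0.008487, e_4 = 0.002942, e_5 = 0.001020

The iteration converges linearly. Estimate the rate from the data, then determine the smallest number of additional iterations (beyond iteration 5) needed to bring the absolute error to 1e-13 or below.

22

Rate ρ ≈ e_5/e_4 = 0.001020/0.002942 = 0.3467.
After j more steps, e_{5+j} ≈ 0.001020·ρ^j; need ρ^j ≤ 1e-13/0.001020 = 9.80392e-11.
j ≥ ln(9.80392e-11)/ln(0.3467) = -23.0457/-1.05930 = 21.756.
So 22 more iterations are needed.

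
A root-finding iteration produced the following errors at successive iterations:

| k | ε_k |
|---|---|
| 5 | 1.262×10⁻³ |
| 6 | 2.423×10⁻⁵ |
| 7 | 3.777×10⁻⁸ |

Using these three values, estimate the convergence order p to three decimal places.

p ≈ ln(ε_7/ε_6) / ln(ε_6/ε_5)
  = ln(3.777×10⁻⁸/2.423×10⁻⁵) / ln(2.423×10⁻⁵/1.262×10⁻³)
  = ln(0.00155881) / ln(0.0191997)
  = -6.463833 / -3.952861 ≈ 1.635229

1.635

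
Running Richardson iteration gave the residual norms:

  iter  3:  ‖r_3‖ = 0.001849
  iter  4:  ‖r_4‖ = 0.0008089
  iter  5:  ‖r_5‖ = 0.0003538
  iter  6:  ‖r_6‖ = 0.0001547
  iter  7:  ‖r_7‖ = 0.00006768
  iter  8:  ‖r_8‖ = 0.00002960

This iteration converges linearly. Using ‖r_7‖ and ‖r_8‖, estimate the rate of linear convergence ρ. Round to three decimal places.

0.437

ρ ≈ ‖r_8‖/‖r_7‖ = 0.00002960/0.00006768 = 0.43735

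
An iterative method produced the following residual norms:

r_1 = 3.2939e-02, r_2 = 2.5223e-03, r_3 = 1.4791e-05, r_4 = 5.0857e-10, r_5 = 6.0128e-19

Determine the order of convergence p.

Consecutive ratios: r_5/r_4 = 6.0128e-19/5.0857e-10 = 1.1823e-09, r_4/r_3 = 5.0857e-10/1.4791e-05 = 3.43837e-05.
p ≈ ln(1.1823e-09)/ln(3.43837e-05) = -20.5558/-10.2779 ≈ 2.00.
So the convergence is quadratic (order 2).

2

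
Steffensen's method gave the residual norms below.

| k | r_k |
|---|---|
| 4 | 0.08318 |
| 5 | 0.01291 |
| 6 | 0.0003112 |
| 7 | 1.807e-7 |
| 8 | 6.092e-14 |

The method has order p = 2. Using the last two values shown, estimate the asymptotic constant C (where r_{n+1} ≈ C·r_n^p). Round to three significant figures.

C ≈ r_8 / r_7^2
  = 6.092e-14 / (1.807e-7)^2
  = 6.092e-14 / 3.26525e-14 ≈ 1.8657

1.87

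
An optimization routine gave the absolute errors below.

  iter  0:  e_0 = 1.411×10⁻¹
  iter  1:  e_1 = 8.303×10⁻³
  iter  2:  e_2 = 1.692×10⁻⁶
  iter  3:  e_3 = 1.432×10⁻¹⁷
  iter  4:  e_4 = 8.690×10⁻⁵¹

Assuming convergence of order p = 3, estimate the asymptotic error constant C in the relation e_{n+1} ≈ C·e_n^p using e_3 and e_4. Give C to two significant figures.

C ≈ e_4 / e_3^3
  = 8.690×10⁻⁵¹ / (1.432×10⁻¹⁷)^3
  = 8.690×10⁻⁵¹ / 2.93649e-51 ≈ 2.9593

3.0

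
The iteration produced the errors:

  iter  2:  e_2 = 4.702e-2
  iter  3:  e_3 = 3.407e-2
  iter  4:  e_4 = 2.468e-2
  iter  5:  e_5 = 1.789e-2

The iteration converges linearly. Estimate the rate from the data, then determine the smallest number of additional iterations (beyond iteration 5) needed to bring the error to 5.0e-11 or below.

Rate ρ ≈ e_5/e_4 = 1.789e-2/2.468e-2 = 0.7249.
After j more steps, e_{5+j} ≈ 1.789e-2·ρ^j; need ρ^j ≤ 5.0e-11/1.789e-2 = 2.79486e-09.
j ≥ ln(2.79486e-09)/ln(0.7249) = -19.6955/-0.32172 = 61.219.
So 62 more iterations are needed.

62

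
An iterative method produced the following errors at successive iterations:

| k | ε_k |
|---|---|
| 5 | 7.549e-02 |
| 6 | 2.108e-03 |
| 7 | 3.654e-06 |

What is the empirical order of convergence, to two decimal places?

p ≈ ln(ε_7/ε_6) / ln(ε_6/ε_5)
  = ln(3.654e-06/2.108e-03) / ln(2.108e-03/7.549e-02)
  = ln(0.0017334) / ln(0.0279242)
  = -6.35767 / -3.57826 ≈ 1.77675

1.78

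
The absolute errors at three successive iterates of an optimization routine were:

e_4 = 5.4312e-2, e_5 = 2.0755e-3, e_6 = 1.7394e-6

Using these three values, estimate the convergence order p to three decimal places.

p ≈ ln(e_6/e_5) / ln(e_5/e_4)
  = ln(1.7394e-6/2.0755e-3) / ln(2.0755e-3/5.4312e-2)
  = ln(0.000838063) / ln(0.0382144)
  = -7.084417 / -3.264543 ≈ 2.170110

2.170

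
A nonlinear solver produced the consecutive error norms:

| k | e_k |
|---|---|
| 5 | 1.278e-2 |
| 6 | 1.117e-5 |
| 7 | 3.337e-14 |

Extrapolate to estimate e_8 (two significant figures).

First estimate the order: p ≈ ln(e_7/e_6) / ln(e_6/e_5) = ln(3.337e-14/1.117e-5)/ln(1.117e-5/1.278e-2) = ln(2.98747e-09)/ln(0.000874022) ≈ 2.7872.
Then e_8 ≈ e_7·(e_7/e_6)^p = 3.337e-14·(2.98747e-09)^2.7872 = 3.337e-14·1.73767e-24 ≈ 5.799e-38.

5.8e-38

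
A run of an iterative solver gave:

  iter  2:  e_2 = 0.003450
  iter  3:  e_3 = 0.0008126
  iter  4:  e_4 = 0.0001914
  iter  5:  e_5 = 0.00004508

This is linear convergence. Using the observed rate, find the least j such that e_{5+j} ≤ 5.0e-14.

15

Rate ρ ≈ e_5/e_4 = 0.00004508/0.0001914 = 0.2355.
After j more steps, e_{5+j} ≈ 0.00004508·ρ^j; need ρ^j ≤ 5.0e-14/0.00004508 = 1.10914e-09.
j ≥ ln(1.10914e-09)/ln(0.2355) = -20.6197/-1.44604 = 14.259.
So 15 more iterations are needed.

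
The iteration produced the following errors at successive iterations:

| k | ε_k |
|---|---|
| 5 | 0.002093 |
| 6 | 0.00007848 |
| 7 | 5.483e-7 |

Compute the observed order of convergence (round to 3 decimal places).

p ≈ ln(ε_7/ε_6) / ln(ε_6/ε_5)
  = ln(5.483e-7/0.00007848) / ln(0.00007848/0.002093)
  = ln(0.00698649) / ln(0.0374964)
  = -4.963777 / -3.283510 ≈ 1.511729

1.512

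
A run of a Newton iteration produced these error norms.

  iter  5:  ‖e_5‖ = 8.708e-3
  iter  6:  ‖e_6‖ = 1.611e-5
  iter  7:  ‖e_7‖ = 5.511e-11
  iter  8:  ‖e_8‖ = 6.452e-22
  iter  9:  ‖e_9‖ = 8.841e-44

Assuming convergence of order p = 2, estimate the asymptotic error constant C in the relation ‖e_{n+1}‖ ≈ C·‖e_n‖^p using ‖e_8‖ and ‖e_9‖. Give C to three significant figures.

0.212

C ≈ ‖e_9‖ / ‖e_8‖^2
  = 8.841e-44 / (6.452e-22)^2
  = 8.841e-44 / 4.16283e-43 ≈ 0.21238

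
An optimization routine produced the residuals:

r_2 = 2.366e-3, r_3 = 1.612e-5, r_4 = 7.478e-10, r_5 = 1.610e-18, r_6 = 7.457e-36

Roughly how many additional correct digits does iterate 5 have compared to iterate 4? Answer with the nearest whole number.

9

Digits gained ≈ log₁₀(r_4/r_5) = log₁₀(7.478e-10/1.610e-18) = log₁₀(4.64472e+08) ≈ 8.667.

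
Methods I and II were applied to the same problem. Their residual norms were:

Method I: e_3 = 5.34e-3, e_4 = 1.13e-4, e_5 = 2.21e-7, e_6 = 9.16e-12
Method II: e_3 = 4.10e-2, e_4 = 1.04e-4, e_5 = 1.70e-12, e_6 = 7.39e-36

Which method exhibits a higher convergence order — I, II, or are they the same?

Method I: p ≈ ln(9.16e-12/2.21e-7)/ln(2.21e-7/1.13e-4) ≈ 1.62.
Method II: p ≈ ln(7.39e-36/1.70e-12)/ln(1.70e-12/1.04e-4) ≈ 3.00.
Method II has the higher order (≈3.0 vs ≈1.6).

II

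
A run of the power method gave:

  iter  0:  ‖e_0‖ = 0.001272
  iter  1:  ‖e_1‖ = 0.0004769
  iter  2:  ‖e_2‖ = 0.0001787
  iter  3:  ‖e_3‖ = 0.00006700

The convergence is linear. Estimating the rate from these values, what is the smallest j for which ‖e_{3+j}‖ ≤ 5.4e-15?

Rate ρ ≈ ‖e_3‖/‖e_2‖ = 0.00006700/0.0001787 = 0.3749.
After j more steps, ‖e_{3+j}‖ ≈ 0.00006700·ρ^j; need ρ^j ≤ 5.4e-15/0.00006700 = 8.0597e-11.
j ≥ ln(8.0597e-11)/ln(0.3749) = -23.2416/-0.98110 = 23.689.
So 24 more iterations are needed.

24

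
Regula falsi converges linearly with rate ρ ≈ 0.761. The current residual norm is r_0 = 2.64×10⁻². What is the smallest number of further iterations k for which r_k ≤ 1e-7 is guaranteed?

46

After k steps, r_k ≈ 2.64×10⁻²·0.761^k.
Need 0.761^k ≤ 1e-7/2.64×10⁻² = 3.78788e-06.
k ≥ ln(3.78788e-06)/ln(0.761) = -12.4837/-0.27312 = 45.708.
Smallest integer k = 46.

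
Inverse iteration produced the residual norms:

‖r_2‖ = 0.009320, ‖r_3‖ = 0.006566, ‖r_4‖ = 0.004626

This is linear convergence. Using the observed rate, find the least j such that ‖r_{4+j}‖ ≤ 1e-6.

Rate ρ ≈ ‖r_4‖/‖r_3‖ = 0.004626/0.006566 = 0.7045.
After j more steps, ‖r_{4+j}‖ ≈ 0.004626·ρ^j; need ρ^j ≤ 1e-6/0.004626 = 0.000216169.
j ≥ ln(0.000216169)/ln(0.7045) = -8.4395/-0.35027 = 24.094.
So 25 more iterations are needed.

25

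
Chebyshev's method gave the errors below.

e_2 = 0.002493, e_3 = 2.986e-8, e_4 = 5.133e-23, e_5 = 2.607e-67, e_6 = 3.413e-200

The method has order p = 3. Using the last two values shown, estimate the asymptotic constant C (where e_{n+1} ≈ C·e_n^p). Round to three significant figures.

1.93

C ≈ e_6 / e_5^3
  = 3.413e-200 / (2.607e-67)^3
  = 3.413e-200 / 1.77183e-200 ≈ 1.9263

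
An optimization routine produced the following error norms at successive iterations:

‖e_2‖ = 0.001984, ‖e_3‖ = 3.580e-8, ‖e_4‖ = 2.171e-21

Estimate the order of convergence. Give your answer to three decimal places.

2.786

p ≈ ln(‖e_4‖/‖e_3‖) / ln(‖e_3‖/‖e_2‖)
  = ln(2.171e-21/3.580e-8) / ln(3.580e-8/0.001984)
  = ln(6.06425e-14) / ln(1.80444e-05)
  = -30.433780 / -10.922675 ≈ 2.786294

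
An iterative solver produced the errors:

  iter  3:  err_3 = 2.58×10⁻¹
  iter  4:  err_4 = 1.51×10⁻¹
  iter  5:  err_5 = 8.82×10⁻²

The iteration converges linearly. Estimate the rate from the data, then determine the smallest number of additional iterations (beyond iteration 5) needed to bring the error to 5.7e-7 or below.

Rate ρ ≈ err_5/err_4 = 8.82×10⁻²/1.51×10⁻¹ = 0.5841.
After j more steps, err_{5+j} ≈ 8.82×10⁻²·ρ^j; need ρ^j ≤ 5.7e-7/8.82×10⁻² = 6.46259e-06.
j ≥ ln(6.46259e-06)/ln(0.5841) = -11.9495/-0.53768 = 22.224.
So 23 more iterations are needed.

23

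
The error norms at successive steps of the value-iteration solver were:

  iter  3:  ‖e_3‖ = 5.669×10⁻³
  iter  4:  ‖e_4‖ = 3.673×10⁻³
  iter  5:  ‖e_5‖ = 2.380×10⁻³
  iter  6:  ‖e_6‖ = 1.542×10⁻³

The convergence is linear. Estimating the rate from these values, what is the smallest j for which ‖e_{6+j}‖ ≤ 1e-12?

Rate ρ ≈ ‖e_6‖/‖e_5‖ = 1.542×10⁻³/2.380×10⁻³ = 0.6479.
After j more steps, ‖e_{6+j}‖ ≈ 1.542×10⁻³·ρ^j; need ρ^j ≤ 1e-12/1.542×10⁻³ = 6.48508e-10.
j ≥ ln(6.48508e-10)/ln(0.6479) = -21.1563/-0.43402 = 48.745.
So 49 more iterations are needed.

49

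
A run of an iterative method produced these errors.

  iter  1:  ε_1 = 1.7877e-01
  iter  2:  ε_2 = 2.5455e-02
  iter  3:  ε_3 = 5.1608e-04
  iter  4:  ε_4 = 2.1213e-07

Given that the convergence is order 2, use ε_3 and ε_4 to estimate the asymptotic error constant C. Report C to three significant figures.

C ≈ ε_4 / ε_3^2
  = 2.1213e-07 / (5.1608e-04)^2
  = 2.1213e-07 / 2.66339e-07 ≈ 0.79647

0.796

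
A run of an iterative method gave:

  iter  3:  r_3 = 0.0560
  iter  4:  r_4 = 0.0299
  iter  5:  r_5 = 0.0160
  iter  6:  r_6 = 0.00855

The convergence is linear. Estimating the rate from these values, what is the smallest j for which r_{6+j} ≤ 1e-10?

30

Rate ρ ≈ r_6/r_5 = 0.00855/0.0160 = 0.5344.
After j more steps, r_{6+j} ≈ 0.00855·ρ^j; need ρ^j ≤ 1e-10/0.00855 = 1.16959e-08.
j ≥ ln(1.16959e-08)/ln(0.5344) = -18.2640/-0.62661 = 29.147.
So 30 more iterations are needed.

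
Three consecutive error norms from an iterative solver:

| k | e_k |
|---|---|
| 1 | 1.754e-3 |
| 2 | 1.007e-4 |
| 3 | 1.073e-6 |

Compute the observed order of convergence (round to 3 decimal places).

p ≈ ln(e_3/e_2) / ln(e_2/e_1)
  = ln(1.073e-6/1.007e-4) / ln(1.007e-4/1.754e-3)
  = ln(0.0106554) / ln(0.0574116)
  = -4.541688 / -2.857509 ≈ 1.589387

1.589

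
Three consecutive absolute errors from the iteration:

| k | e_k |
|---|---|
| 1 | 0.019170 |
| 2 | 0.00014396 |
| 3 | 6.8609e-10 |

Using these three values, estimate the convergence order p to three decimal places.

2.505

p ≈ ln(e_3/e_2) / ln(e_2/e_1)
  = ln(6.8609e-10/0.00014396) / ln(0.00014396/0.019170)
  = ln(4.76584e-06) / ln(0.00750965)
  = -12.254037 / -4.891566 ≈ 2.505136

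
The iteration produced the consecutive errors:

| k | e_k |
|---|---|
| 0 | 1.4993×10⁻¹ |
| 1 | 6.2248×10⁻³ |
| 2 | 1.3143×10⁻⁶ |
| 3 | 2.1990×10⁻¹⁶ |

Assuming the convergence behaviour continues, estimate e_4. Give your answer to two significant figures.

2.2e-42

First estimate the order: p ≈ ln(e_3/e_2) / ln(e_2/e_1) = ln(2.1990×10⁻¹⁶/1.3143×10⁻⁶)/ln(1.3143×10⁻⁶/6.2248×10⁻³) = ln(1.67313e-10)/ln(0.000211139) ≈ 2.6600.
Then e_4 ≈ e_3·(e_3/e_2)^p = 2.1990×10⁻¹⁶·(1.67313e-10)^2.6600 = 2.1990×10⁻¹⁶·9.87618e-27 ≈ 2.172e-42.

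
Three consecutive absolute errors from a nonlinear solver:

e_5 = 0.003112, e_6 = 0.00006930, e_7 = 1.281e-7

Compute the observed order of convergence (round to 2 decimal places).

p ≈ ln(e_7/e_6) / ln(e_6/e_5)
  = ln(1.281e-7/0.00006930) / ln(0.00006930/0.003112)
  = ln(0.00184848) / ln(0.0222686)
  = -6.29339 / -3.80458 ≈ 1.65416

1.65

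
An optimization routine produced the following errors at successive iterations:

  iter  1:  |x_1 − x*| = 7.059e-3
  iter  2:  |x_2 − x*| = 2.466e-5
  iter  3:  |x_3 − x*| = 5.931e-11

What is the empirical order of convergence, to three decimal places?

p ≈ ln(|x_3 − x*|/|x_2 − x*|) / ln(|x_2 − x*|/|x_1 − x*|)
  = ln(5.931e-11/2.466e-5) / ln(2.466e-5/7.059e-3)
  = ln(2.40511e-06) / ln(0.00349341)
  = -12.937915 / -5.656877 ≈ 2.287113

2.287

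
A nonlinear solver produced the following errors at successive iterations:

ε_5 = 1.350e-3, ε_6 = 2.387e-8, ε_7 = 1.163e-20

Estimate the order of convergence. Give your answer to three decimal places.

p ≈ ln(ε_7/ε_6) / ln(ε_6/ε_5)
  = ln(1.163e-20/2.387e-8) / ln(2.387e-8/1.350e-3)
  = ln(4.87222e-13) / ln(1.76815e-05)
  = -28.350057 / -10.942992 ≈ 2.590704

2.591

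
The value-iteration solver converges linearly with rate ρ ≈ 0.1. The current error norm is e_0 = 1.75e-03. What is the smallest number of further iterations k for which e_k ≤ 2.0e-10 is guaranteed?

7

After k steps, e_k ≈ 1.75e-03·0.1^k.
Need 0.1^k ≤ 2.0e-10/1.75e-03 = 1.14286e-07.
k ≥ ln(1.14286e-07)/ln(0.1) = -15.9846/-2.30259 = 6.942.
Smallest integer k = 7.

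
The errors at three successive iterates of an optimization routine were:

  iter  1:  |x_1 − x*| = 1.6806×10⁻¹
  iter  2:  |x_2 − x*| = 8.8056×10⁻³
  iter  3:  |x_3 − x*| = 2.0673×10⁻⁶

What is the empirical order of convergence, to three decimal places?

2.834

p ≈ ln(|x_3 − x*|/|x_2 − x*|) / ln(|x_2 − x*|/|x_1 − x*|)
  = ln(2.0673×10⁻⁶/8.8056×10⁻³) / ln(8.8056×10⁻³/1.6806×10⁻¹)
  = ln(0.000234771) / ln(0.0523956)
  = -8.356900 / -2.948933 ≈ 2.833872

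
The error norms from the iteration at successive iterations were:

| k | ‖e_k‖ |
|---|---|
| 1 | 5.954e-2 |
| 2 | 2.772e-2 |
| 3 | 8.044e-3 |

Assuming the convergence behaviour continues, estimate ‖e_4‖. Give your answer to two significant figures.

1.1e-3

First estimate the order: p ≈ ln(‖e_3‖/‖e_2‖) / ln(‖e_2‖/‖e_1‖) = ln(8.044e-3/2.772e-2)/ln(2.772e-2/5.954e-2) = ln(0.290188)/ln(0.465569) ≈ 1.6184.
Then ‖e_4‖ ≈ ‖e_3‖·(‖e_3‖/‖e_2‖)^p = 8.044e-3·(0.290188)^1.6184 = 8.044e-3·0.135021 ≈ 0.001086.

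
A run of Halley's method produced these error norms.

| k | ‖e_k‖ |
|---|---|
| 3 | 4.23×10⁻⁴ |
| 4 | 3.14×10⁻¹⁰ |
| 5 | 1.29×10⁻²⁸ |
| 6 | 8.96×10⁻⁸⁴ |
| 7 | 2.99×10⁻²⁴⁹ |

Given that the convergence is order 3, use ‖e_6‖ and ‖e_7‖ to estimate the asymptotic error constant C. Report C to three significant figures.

4.16

C ≈ ‖e_7‖ / ‖e_6‖^3
  = 2.99×10⁻²⁴⁹ / (8.96×10⁻⁸⁴)^3
  = 2.99×10⁻²⁴⁹ / 7.19323e-250 ≈ 4.1567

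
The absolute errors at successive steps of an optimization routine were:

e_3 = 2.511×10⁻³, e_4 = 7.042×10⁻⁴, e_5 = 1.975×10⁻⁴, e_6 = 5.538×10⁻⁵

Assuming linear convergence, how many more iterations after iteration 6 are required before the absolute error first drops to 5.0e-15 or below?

Rate ρ ≈ e_6/e_5 = 5.538×10⁻⁵/1.975×10⁻⁴ = 0.2804.
After j more steps, e_{6+j} ≈ 5.538×10⁻⁵·ρ^j; need ρ^j ≤ 5.0e-15/5.538×10⁻⁵ = 9.02853e-11.
j ≥ ln(9.02853e-11)/ln(0.2804) = -23.1280/-1.27154 = 18.189.
So 19 more iterations are needed.

19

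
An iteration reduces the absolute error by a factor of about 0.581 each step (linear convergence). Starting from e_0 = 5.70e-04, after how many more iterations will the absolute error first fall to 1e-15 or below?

After k steps, e_k ≈ 5.70e-04·0.581^k.
Need 0.581^k ≤ 1e-15/5.70e-04 = 1.75439e-12.
k ≥ ln(1.75439e-12)/ln(0.581) = -27.0689/-0.54300 = 49.851.
Smallest integer k = 50.

50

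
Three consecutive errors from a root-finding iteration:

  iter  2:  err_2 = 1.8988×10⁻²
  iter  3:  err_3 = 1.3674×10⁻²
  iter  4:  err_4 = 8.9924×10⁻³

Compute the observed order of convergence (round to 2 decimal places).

1.28

p ≈ ln(err_4/err_3) / ln(err_3/err_2)
  = ln(8.9924×10⁻³/1.3674×10⁻²) / ln(1.3674×10⁻²/1.8988×10⁻²)
  = ln(0.657628) / ln(0.720139)
  = -0.41912 / -0.32831 ≈ 1.27660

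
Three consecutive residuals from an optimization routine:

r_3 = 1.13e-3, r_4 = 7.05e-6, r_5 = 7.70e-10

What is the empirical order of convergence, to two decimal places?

p ≈ ln(r_5/r_4) / ln(r_4/r_3)
  = ln(7.70e-10/7.05e-6) / ln(7.05e-6/1.13e-3)
  = ln(0.00010922) / ln(0.00623894)
  = -9.12215 / -5.07694 ≈ 1.79678

1.80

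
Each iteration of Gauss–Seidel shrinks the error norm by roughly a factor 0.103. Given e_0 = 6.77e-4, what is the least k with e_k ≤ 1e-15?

After k steps, e_k ≈ 6.77e-4·0.103^k.
Need 0.103^k ≤ 1e-15/6.77e-4 = 1.4771e-12.
k ≥ ln(1.4771e-12)/ln(0.103) = -27.2409/-2.27303 = 11.984.
Smallest integer k = 12.

12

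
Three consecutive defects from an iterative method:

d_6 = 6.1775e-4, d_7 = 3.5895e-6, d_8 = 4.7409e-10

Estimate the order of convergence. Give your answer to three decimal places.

p ≈ ln(d_8/d_7) / ln(d_7/d_6)
  = ln(4.7409e-10/3.5895e-6) / ln(3.5895e-6/6.1775e-4)
  = ln(0.000132077) / ln(0.0058106)
  = -8.932125 / -5.148071 ≈ 1.735043

1.735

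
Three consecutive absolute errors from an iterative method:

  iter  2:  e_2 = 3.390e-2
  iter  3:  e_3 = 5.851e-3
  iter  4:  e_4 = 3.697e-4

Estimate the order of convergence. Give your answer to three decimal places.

p ≈ ln(e_4/e_3) / ln(e_3/e_2)
  = ln(3.697e-4/5.851e-3) / ln(5.851e-3/3.390e-2)
  = ln(0.0631858) / ln(0.172596)
  = -2.761676 / -1.756802 ≈ 1.571990

1.572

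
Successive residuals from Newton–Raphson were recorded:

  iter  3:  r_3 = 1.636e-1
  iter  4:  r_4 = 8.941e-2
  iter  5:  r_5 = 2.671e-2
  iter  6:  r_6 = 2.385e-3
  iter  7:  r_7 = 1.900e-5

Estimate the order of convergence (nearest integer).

2

Consecutive ratios: r_7/r_6 = 1.900e-5/2.385e-3 = 0.00796646, r_6/r_5 = 2.385e-3/2.671e-2 = 0.0892924.
p ≈ ln(0.00796646)/ln(0.0892924) = -4.8325/-2.4158 ≈ 2.00.
So the convergence is quadratic (order 2).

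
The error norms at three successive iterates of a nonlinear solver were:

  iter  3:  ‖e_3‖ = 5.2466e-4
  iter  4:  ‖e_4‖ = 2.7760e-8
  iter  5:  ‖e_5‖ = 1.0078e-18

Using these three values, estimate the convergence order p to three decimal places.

p ≈ ln(‖e_5‖/‖e_4‖) / ln(‖e_4‖/‖e_3‖)
  = ln(1.0078e-18/2.7760e-8) / ln(2.7760e-8/5.2466e-4)
  = ln(3.6304e-11) / ln(5.29105e-05)
  = -24.039093 / -9.846909 ≈ 2.441283

2.441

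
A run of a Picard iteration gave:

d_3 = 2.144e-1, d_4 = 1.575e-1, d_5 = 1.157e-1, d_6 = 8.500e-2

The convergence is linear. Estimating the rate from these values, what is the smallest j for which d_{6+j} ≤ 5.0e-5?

25

Rate ρ ≈ d_6/d_5 = 8.500e-2/1.157e-1 = 0.7347.
After j more steps, d_{6+j} ≈ 8.500e-2·ρ^j; need ρ^j ≤ 5.0e-5/8.500e-2 = 0.000588235.
j ≥ ln(0.000588235)/ln(0.7347) = -7.4384/-0.30829 = 24.128.
So 25 more iterations are needed.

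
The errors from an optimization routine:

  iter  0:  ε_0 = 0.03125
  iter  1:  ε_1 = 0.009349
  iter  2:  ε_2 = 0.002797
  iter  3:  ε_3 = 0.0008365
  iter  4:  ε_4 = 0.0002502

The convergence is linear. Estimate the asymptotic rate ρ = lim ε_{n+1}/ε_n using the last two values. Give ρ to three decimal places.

0.299

ρ ≈ ε_4/ε_3 = 0.0002502/0.0008365 = 0.29910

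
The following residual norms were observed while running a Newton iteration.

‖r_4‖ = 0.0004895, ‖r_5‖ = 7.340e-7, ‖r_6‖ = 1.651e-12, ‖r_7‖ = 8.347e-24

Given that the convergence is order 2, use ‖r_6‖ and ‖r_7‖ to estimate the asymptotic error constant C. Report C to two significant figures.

3.1

C ≈ ‖r_7‖ / ‖r_6‖^2
  = 8.347e-24 / (1.651e-12)^2
  = 8.347e-24 / 2.7258e-24 ≈ 3.0622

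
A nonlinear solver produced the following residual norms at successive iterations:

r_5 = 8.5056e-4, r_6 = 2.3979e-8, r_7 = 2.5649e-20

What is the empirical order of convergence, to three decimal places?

2.631

p ≈ ln(r_7/r_6) / ln(r_6/r_5)
  = ln(2.5649e-20/2.3979e-8) / ln(2.3979e-8/8.5056e-4)
  = ln(1.06964e-12) / ln(2.8192e-05)
  = -27.563699 / -10.476472 ≈ 2.631010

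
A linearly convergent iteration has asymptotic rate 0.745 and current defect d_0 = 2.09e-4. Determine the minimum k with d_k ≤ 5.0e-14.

After k steps, d_k ≈ 2.09e-4·0.745^k.
Need 0.745^k ≤ 5.0e-14/2.09e-4 = 2.39234e-10.
k ≥ ln(2.39234e-10)/ln(0.745) = -22.1536/-0.29437 = 75.258.
Smallest integer k = 76.

76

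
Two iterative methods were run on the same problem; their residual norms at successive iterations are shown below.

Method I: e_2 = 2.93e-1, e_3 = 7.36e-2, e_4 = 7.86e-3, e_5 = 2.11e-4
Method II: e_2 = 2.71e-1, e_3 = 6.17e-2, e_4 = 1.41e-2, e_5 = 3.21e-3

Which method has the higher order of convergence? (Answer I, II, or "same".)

I

Method I: p ≈ ln(2.11e-4/7.86e-3)/ln(7.86e-3/7.36e-2) ≈ 1.62.
Method II: p ≈ ln(3.21e-3/1.41e-2)/ln(1.41e-2/6.17e-2) ≈ 1.00.
Method I has the higher order (≈1.6 vs ≈1.0).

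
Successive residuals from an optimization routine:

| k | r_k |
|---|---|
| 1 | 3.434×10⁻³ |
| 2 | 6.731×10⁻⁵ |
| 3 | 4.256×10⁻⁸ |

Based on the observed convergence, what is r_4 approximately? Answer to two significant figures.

First estimate the order: p ≈ ln(r_3/r_2) / ln(r_2/r_1) = ln(4.256×10⁻⁸/6.731×10⁻⁵)/ln(6.731×10⁻⁵/3.434×10⁻³) = ln(0.000632298)/ln(0.019601) ≈ 1.8733.
Then r_4 ≈ r_3·(r_3/r_2)^p = 4.256×10⁻⁸·(0.000632298)^1.8733 = 4.256×10⁻⁸·1.01664e-06 ≈ 4.327e-14.

4.3e-14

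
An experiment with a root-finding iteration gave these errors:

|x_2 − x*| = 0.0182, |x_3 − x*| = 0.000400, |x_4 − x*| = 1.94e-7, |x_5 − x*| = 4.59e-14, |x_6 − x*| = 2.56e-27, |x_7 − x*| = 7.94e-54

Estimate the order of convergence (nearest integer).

2

Consecutive ratios: |x_7 − x*|/|x_6 − x*| = 7.94e-54/2.56e-27 = 3.10156e-27, |x_6 − x*|/|x_5 − x*| = 2.56e-27/4.59e-14 = 5.57734e-14.
p ≈ ln(3.10156e-27)/ln(5.57734e-14) = -61.0379/-30.5175 ≈ 2.00.
So the convergence is quadratic (order 2).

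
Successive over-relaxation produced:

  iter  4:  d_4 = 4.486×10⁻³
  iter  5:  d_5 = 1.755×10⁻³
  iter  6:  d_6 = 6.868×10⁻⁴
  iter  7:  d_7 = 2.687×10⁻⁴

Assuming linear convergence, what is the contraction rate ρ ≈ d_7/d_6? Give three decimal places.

0.391

ρ ≈ d_7/d_6 = 2.687×10⁻⁴/6.868×10⁻⁴ = 0.39123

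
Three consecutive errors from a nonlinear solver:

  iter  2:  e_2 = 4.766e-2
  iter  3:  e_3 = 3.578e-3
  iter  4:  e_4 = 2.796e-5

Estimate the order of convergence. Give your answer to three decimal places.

1.874

p ≈ ln(e_4/e_3) / ln(e_3/e_2)
  = ln(2.796e-5/3.578e-3) / ln(3.578e-3/4.766e-2)
  = ln(0.00781442) / ln(0.0750734)
  = -4.851785 / -2.589289 ≈ 1.873790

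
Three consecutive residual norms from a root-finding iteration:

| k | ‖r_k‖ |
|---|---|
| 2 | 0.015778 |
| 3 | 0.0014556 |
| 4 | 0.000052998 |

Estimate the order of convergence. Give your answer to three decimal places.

1.390

p ≈ ln(‖r_4‖/‖r_3‖) / ln(‖r_3‖/‖r_2‖)
  = ln(0.000052998/0.0014556) / ln(0.0014556/0.015778)
  = ln(0.0364097) / ln(0.092255)
  = -3.312920 / -2.383199 ≈ 1.390115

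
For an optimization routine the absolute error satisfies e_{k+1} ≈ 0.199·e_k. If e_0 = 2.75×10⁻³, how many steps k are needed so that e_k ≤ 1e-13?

15

After k steps, e_k ≈ 2.75×10⁻³·0.199^k.
Need 0.199^k ≤ 1e-13/2.75×10⁻³ = 3.63636e-11.
k ≥ ln(3.63636e-11)/ln(0.199) = -24.0375/-1.61445 = 14.889.
Smallest integer k = 15.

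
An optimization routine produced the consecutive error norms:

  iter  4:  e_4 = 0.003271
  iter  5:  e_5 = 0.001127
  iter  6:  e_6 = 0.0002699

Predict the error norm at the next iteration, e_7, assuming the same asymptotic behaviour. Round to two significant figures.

4.0e-5

First estimate the order: p ≈ ln(e_6/e_5) / ln(e_5/e_4) = ln(0.0002699/0.001127)/ln(0.001127/0.003271) = ln(0.239485)/ln(0.344543) ≈ 1.3414.
Then e_7 ≈ e_6·(e_6/e_5)^p = 0.0002699·(0.239485)^1.3414 = 0.0002699·0.147016 ≈ 3.968e-05.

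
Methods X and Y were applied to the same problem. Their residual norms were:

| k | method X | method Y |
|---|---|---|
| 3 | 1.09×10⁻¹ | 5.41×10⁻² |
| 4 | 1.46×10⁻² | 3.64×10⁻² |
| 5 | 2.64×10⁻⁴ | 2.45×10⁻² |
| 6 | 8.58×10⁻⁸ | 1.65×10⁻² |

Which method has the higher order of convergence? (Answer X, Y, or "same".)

X

Method X: p ≈ ln(8.58×10⁻⁸/2.64×10⁻⁴)/ln(2.64×10⁻⁴/1.46×10⁻²) ≈ 2.00.
Method Y: p ≈ ln(1.65×10⁻²/2.45×10⁻²)/ln(2.45×10⁻²/3.64×10⁻²) ≈ 1.00.
Method X has the higher order (≈2.0 vs ≈1.0).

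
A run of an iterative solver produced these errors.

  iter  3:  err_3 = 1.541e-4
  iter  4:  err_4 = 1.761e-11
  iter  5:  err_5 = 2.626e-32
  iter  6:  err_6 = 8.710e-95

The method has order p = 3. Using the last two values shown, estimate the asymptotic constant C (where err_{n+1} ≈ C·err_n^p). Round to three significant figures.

C ≈ err_6 / err_5^3
  = 8.710e-95 / (2.626e-32)^3
  = 8.710e-95 / 1.81086e-95 ≈ 4.8099

4.81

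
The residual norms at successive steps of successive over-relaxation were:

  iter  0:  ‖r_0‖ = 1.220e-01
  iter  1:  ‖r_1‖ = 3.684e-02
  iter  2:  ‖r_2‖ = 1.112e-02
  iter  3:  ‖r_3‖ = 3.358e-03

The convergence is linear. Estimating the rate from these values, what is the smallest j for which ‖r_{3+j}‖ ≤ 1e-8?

11

Rate ρ ≈ ‖r_3‖/‖r_2‖ = 3.358e-03/1.112e-02 = 0.3020.
After j more steps, ‖r_{3+j}‖ ≈ 3.358e-03·ρ^j; need ρ^j ≤ 1e-8/3.358e-03 = 2.97796e-06.
j ≥ ln(2.97796e-06)/ln(0.3020) = -12.7243/-1.19733 = 10.627.
So 11 more iterations are needed.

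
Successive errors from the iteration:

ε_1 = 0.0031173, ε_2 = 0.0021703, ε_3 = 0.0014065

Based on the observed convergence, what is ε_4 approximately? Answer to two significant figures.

8.4e-4

First estimate the order: p ≈ ln(ε_3/ε_2) / ln(ε_2/ε_1) = ln(0.0014065/0.0021703)/ln(0.0021703/0.0031173) = ln(0.648067)/ln(0.696211) ≈ 1.1979.
Then ε_4 ≈ ε_3·(ε_3/ε_2)^p = 0.0014065·(0.648067)^1.1979 = 0.0014065·0.594757 ≈ 0.0008365.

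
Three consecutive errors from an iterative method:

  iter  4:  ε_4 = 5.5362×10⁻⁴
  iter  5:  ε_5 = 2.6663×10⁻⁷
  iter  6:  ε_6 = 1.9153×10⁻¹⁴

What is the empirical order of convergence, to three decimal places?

2.153

p ≈ ln(ε_6/ε_5) / ln(ε_5/ε_4)
  = ln(1.9153×10⁻¹⁴/2.6663×10⁻⁷) / ln(2.6663×10⁻⁷/5.5362×10⁻⁴)
  = ln(7.18336e-08) / ln(0.000481612)
  = -16.448914 / -7.638372 ≈ 2.153458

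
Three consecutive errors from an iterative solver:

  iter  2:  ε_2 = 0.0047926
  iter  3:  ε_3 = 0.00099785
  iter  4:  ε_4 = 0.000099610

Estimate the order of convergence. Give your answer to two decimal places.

p ≈ ln(ε_4/ε_3) / ln(ε_3/ε_2)
  = ln(0.000099610/0.00099785) / ln(0.00099785/0.0047926)
  = ln(0.0998246) / ln(0.208206)
  = -2.30434 / -1.56923 ≈ 1.46845

1.47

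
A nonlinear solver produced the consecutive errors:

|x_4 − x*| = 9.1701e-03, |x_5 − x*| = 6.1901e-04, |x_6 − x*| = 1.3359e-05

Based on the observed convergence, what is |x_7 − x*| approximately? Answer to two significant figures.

5.7e-8

First estimate the order: p ≈ ln(|x_6 − x*|/|x_5 − x*|) / ln(|x_5 − x*|/|x_4 − x*|) = ln(1.3359e-05/6.1901e-04)/ln(6.1901e-04/9.1701e-03) = ln(0.0215812)/ln(0.0675031) ≈ 1.4230.
Then |x_7 − x*| ≈ |x_6 − x*|·(|x_6 − x*|/|x_5 − x*|)^p = 1.3359e-05·(0.0215812)^1.4230 = 1.3359e-05·0.0042598 ≈ 5.691e-08.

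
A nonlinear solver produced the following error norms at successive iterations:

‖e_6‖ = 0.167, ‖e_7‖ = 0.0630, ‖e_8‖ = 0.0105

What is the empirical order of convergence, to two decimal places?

1.84

p ≈ ln(‖e_8‖/‖e_7‖) / ln(‖e_7‖/‖e_6‖)
  = ln(0.0105/0.0630) / ln(0.0630/0.167)
  = ln(0.166667) / ln(0.377246)
  = -1.79176 / -0.97486 ≈ 1.83797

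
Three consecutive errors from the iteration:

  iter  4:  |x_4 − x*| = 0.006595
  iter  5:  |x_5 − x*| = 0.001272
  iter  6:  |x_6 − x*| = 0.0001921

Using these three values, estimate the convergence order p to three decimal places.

1.149

p ≈ ln(|x_6 − x*|/|x_5 − x*|) / ln(|x_5 − x*|/|x_4 − x*|)
  = ln(0.0001921/0.001272) / ln(0.001272/0.006595)
  = ln(0.151022) / ln(0.192873)
  = -1.890330 / -1.645723 ≈ 1.148632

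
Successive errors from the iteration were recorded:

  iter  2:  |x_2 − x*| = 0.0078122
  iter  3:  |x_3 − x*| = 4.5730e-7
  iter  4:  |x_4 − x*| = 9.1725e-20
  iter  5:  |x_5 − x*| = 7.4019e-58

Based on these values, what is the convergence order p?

Consecutive ratios: |x_5 − x*|/|x_4 − x*| = 7.4019e-58/9.1725e-20 = 8.06966e-39, |x_4 − x*|/|x_3 − x*| = 9.1725e-20/4.5730e-7 = 2.00579e-13.
p ≈ ln(8.06966e-39)/ln(2.00579e-13) = -87.7127/-29.2376 ≈ 3.00.
So the convergence is cubic (order 3).

3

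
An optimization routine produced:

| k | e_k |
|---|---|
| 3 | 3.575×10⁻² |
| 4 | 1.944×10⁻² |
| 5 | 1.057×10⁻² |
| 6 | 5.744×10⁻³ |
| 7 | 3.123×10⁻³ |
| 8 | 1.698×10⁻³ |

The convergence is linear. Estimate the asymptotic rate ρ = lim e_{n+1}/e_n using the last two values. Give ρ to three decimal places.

0.544

ρ ≈ e_8/e_7 = 1.698×10⁻³/3.123×10⁻³ = 0.54371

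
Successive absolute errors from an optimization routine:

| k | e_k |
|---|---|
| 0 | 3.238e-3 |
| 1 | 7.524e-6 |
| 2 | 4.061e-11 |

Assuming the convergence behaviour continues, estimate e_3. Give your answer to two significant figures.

1.2e-21

First estimate the order: p ≈ ln(e_2/e_1) / ln(e_1/e_0) = ln(4.061e-11/7.524e-6)/ln(7.524e-6/3.238e-3) = ln(5.3974e-06)/ln(0.00232366) ≈ 2.0001.
Then e_3 ≈ e_2·(e_2/e_1)^p = 4.061e-11·(5.3974e-06)^2.0001 = 4.061e-11·2.90966e-11 ≈ 1.182e-21.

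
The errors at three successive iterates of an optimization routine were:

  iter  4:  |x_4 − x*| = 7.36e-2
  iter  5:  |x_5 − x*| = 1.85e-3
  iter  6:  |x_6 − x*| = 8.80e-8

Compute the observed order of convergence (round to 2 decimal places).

p ≈ ln(|x_6 − x*|/|x_5 − x*|) / ln(|x_5 − x*|/|x_4 − x*|)
  = ln(8.80e-8/1.85e-3) / ln(1.85e-3/7.36e-2)
  = ln(4.75676e-05) / ln(0.0251359)
  = -9.95336 / -3.68346 ≈ 2.70218

2.70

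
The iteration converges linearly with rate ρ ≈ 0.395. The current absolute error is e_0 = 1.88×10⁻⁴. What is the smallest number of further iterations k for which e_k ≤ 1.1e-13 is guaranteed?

23

After k steps, e_k ≈ 1.88×10⁻⁴·0.395^k.
Need 0.395^k ≤ 1.1e-13/1.88×10⁻⁴ = 5.85106e-10.
k ≥ ln(5.85106e-10)/ln(0.395) = -21.2592/-0.92887 = 22.887.
Smallest integer k = 23.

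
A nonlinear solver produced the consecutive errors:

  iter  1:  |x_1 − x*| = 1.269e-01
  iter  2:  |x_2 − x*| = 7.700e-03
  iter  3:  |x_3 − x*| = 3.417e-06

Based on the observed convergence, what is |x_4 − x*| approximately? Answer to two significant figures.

2.0e-15

First estimate the order: p ≈ ln(|x_3 − x*|/|x_2 − x*|) / ln(|x_2 − x*|/|x_1 − x*|) = ln(3.417e-06/7.700e-03)/ln(7.700e-03/1.269e-01) = ln(0.000443766)/ln(0.0606777) ≈ 2.7551.
Then |x_4 − x*| ≈ |x_3 − x*|·(|x_3 − x*|/|x_2 − x*|)^p = 3.417e-06·(0.000443766)^2.7551 = 3.417e-06·5.78861e-10 ≈ 1.978e-15.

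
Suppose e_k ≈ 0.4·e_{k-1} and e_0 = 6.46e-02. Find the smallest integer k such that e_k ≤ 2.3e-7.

After k steps, e_k ≈ 6.46e-02·0.4^k.
Need 0.4^k ≤ 2.3e-7/6.46e-02 = 3.56037e-06.
k ≥ ln(3.56037e-06)/ln(0.4) = -12.5456/-0.91629 = 13.692.
Smallest integer k = 14.

14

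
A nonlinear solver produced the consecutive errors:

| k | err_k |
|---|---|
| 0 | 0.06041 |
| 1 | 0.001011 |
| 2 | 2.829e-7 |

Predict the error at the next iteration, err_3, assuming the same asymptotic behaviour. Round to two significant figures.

First estimate the order: p ≈ ln(err_2/err_1) / ln(err_1/err_0) = ln(2.829e-7/0.001011)/ln(0.001011/0.06041) = ln(0.000279822)/ln(0.0167356) ≈ 2.0002.
Then err_3 ≈ err_2·(err_2/err_1)^p = 2.829e-7·(0.000279822)^2.0002 = 2.829e-7·7.81723e-08 ≈ 2.211e-14.

2.2e-14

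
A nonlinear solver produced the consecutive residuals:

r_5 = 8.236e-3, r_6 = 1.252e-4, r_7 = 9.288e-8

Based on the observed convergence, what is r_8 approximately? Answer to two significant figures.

3.8e-13

First estimate the order: p ≈ ln(r_7/r_6) / ln(r_6/r_5) = ln(9.288e-8/1.252e-4)/ln(1.252e-4/8.236e-3) = ln(0.000741853)/ln(0.0152016) ≈ 1.7214.
Then r_8 ≈ r_7·(r_7/r_6)^p = 9.288e-8·(0.000741853)^1.7214 = 9.288e-8·4.09794e-06 ≈ 3.806e-13.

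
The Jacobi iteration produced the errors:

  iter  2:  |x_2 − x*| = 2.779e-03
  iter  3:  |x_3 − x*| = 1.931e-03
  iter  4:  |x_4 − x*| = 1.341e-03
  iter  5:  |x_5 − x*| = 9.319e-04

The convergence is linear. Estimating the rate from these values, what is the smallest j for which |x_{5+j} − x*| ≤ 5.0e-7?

Rate ρ ≈ |x_5 − x*|/|x_4 − x*| = 9.319e-04/1.341e-03 = 0.6949.
After j more steps, |x_{5+j} − x*| ≈ 9.319e-04·ρ^j; need ρ^j ≤ 5.0e-7/9.319e-04 = 0.000536538.
j ≥ ln(0.000536538)/ln(0.6949) = -7.5304/-0.36399 = 20.688.
So 21 more iterations are needed.

21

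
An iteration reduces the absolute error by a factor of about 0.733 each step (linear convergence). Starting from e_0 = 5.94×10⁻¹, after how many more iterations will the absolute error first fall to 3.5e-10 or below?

69

After k steps, e_k ≈ 5.94×10⁻¹·0.733^k.
Need 0.733^k ≤ 3.5e-10/5.94×10⁻¹ = 5.89226e-10.
k ≥ ln(5.89226e-10)/ln(0.733) = -21.2522/-0.31061 = 68.421.
Smallest integer k = 69.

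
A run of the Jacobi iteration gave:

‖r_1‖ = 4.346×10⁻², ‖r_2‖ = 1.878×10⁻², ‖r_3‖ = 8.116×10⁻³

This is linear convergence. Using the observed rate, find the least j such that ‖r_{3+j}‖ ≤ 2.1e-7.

13

Rate ρ ≈ ‖r_3‖/‖r_2‖ = 8.116×10⁻³/1.878×10⁻² = 0.4322.
After j more steps, ‖r_{3+j}‖ ≈ 8.116×10⁻³·ρ^j; need ρ^j ≤ 2.1e-7/8.116×10⁻³ = 2.58748e-05.
j ≥ ln(2.58748e-05)/ln(0.4322) = -10.5622/-0.83887 = 12.591.
So 13 more iterations are needed.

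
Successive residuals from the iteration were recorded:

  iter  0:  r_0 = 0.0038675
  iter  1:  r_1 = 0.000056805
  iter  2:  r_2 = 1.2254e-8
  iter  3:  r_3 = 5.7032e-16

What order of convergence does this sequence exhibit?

2

Consecutive ratios: r_3/r_2 = 5.7032e-16/1.2254e-8 = 4.65415e-08, r_2/r_1 = 1.2254e-8/0.000056805 = 0.00021572.
p ≈ ln(4.65415e-08)/ln(0.00021572) = -16.8829/-8.4415 ≈ 2.00.
So the convergence is quadratic (order 2).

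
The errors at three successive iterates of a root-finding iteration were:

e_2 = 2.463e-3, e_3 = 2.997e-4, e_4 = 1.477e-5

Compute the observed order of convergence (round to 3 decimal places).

p ≈ ln(e_4/e_3) / ln(e_3/e_2)
  = ln(1.477e-5/2.997e-4) / ln(2.997e-4/2.463e-3)
  = ln(0.0492826) / ln(0.121681)
  = -3.010184 / -2.106352 ≈ 1.429098

1.429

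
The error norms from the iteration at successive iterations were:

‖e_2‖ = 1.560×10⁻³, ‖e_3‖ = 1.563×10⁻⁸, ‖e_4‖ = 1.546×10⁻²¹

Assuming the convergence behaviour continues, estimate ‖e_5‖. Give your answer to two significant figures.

2.3e-55

First estimate the order: p ≈ ln(‖e_4‖/‖e_3‖) / ln(‖e_3‖/‖e_2‖) = ln(1.546×10⁻²¹/1.563×10⁻⁸)/ln(1.563×10⁻⁸/1.560×10⁻³) = ln(9.89123e-14)/ln(1.00192e-05) ≈ 2.6014.
Then ‖e_5‖ ≈ ‖e_4‖·(‖e_4‖/‖e_3‖)^p = 1.546×10⁻²¹·(9.89123e-14)^2.6014 = 1.546×10⁻²¹·1.47722e-34 ≈ 2.284e-55.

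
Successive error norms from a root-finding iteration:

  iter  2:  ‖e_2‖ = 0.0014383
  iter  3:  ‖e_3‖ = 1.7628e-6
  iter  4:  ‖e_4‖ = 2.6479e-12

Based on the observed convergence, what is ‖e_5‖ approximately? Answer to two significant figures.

6.0e-24

First estimate the order: p ≈ ln(‖e_4‖/‖e_3‖) / ln(‖e_3‖/‖e_2‖) = ln(2.6479e-12/1.7628e-6)/ln(1.7628e-6/0.0014383) = ln(1.5021e-06)/ln(0.00122561) ≈ 2.0000.
Then ‖e_5‖ ≈ ‖e_4‖·(‖e_4‖/‖e_3‖)^p = 2.6479e-12·(1.5021e-06)^2.0000 = 2.6479e-12·2.2563e-12 ≈ 5.974e-24.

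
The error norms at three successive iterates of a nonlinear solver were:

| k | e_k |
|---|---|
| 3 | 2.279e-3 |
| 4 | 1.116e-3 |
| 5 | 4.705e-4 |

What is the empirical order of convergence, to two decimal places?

1.21

p ≈ ln(e_5/e_4) / ln(e_4/e_3)
  = ln(4.705e-4/1.116e-3) / ln(1.116e-3/2.279e-3)
  = ln(0.421595) / ln(0.489688)
  = -0.86371 / -0.71399 ≈ 1.20969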